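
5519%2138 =1243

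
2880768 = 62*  46464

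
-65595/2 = - 32798+ 1/2 = - 32797.50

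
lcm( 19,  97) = 1843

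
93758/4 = 46879/2  =  23439.50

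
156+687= 843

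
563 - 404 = 159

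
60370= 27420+32950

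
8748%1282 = 1056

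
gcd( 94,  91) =1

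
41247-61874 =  - 20627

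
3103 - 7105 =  - 4002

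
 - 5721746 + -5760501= - 11482247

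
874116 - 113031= 761085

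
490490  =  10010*49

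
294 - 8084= - 7790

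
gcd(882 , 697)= 1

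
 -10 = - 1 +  - 9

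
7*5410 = 37870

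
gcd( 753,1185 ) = 3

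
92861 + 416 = 93277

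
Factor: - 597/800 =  - 2^(- 5) * 3^1 * 5^( - 2)*199^1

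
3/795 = 1/265 = 0.00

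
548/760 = 137/190= 0.72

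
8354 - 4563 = 3791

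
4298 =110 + 4188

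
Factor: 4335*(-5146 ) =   -  22307910 = -2^1*3^1 * 5^1*17^2*31^1 * 83^1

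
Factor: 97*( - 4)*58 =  - 2^3 * 29^1*97^1 = - 22504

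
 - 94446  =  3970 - 98416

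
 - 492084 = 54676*( - 9 )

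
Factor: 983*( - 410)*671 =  - 270433130 = -2^1 * 5^1*11^1 *41^1*61^1*983^1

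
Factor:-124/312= - 2^ ( - 1)*3^(-1 )*13^(- 1 )*31^1 =-31/78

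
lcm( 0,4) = 0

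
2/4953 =2/4953 = 0.00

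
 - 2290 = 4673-6963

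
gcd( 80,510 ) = 10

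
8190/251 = 32 + 158/251 = 32.63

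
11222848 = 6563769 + 4659079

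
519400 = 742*700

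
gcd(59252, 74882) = 2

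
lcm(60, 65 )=780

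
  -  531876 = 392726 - 924602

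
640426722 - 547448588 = 92978134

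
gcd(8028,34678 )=2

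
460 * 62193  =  28608780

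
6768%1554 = 552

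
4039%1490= 1059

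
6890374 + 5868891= 12759265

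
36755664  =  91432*402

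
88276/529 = 166 + 462/529= 166.87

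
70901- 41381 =29520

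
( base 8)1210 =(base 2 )1010001000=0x288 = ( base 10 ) 648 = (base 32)k8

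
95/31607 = 95/31607 = 0.00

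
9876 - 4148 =5728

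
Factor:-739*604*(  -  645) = 287899620 = 2^2*3^1*5^1*43^1*151^1*739^1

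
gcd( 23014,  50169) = 1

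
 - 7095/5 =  - 1419 =- 1419.00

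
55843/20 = 55843/20 = 2792.15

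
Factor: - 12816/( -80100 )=2^2 *5^( - 2) =4/25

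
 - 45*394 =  - 17730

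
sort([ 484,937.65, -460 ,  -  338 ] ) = [ - 460,- 338,  484, 937.65] 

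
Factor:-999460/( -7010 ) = 2^1*7^1*11^2*59^1 * 701^( - 1)  =  99946/701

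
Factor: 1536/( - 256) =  - 2^1*3^1 =- 6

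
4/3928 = 1/982 = 0.00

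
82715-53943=28772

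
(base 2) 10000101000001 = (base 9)12608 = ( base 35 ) 6x8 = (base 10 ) 8513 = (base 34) 7CD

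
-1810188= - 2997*604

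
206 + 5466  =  5672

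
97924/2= 48962 = 48962.00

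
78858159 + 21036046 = 99894205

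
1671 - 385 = 1286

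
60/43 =60/43=1.40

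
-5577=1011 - 6588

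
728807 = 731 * 997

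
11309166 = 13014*869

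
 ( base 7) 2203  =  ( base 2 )1100010011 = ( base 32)oj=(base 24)18J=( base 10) 787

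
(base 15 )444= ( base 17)35C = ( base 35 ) rj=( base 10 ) 964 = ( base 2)1111000100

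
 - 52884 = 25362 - 78246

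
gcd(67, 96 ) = 1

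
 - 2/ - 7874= 1/3937 = 0.00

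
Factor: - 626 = -2^1*313^1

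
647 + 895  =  1542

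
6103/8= 762  +  7/8 = 762.88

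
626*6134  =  3839884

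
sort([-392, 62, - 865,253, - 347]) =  [ - 865, - 392, - 347, 62, 253]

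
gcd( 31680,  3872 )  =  352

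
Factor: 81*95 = 7695= 3^4*5^1*19^1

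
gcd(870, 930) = 30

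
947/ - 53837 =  - 1 + 52890/53837 =-0.02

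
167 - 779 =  - 612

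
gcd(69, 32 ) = 1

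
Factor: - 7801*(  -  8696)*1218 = 2^4*3^1*7^1*29^2*269^1*1087^1 = 82626070128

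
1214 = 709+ 505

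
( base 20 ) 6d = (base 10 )133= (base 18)77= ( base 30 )4d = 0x85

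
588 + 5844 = 6432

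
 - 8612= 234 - 8846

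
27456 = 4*6864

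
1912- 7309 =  - 5397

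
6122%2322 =1478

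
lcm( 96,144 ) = 288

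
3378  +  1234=4612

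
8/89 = 8/89 = 0.09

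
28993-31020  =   - 2027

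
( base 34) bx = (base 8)627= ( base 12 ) 29B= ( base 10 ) 407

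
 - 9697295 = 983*( - 9865) 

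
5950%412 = 182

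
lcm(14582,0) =0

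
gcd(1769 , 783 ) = 29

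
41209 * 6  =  247254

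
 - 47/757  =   - 1 + 710/757 = - 0.06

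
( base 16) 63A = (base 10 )1594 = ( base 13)958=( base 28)20q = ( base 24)2IA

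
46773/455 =46773/455 = 102.80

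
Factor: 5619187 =7^1*157^1  *5113^1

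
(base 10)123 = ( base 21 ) 5i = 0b1111011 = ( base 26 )4j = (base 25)4n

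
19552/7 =19552/7 = 2793.14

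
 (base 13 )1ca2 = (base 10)4357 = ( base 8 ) 10405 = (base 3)12222101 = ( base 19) c16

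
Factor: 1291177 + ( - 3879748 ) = - 3^3*95873^1 = -2588571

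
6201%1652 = 1245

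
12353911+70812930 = 83166841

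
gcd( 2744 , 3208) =8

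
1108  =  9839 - 8731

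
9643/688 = 9643/688 = 14.02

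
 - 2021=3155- 5176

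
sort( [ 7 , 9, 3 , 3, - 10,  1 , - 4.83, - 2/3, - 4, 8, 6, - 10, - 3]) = [-10, - 10, - 4.83,-4, - 3,- 2/3, 1, 3, 3,6,7,  8,  9] 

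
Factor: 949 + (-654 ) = 295 = 5^1 * 59^1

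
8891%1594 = 921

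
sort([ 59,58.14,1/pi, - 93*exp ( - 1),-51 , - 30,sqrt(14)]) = [-51, - 93*exp ( - 1 ),  -  30,1/pi,sqrt(14),58.14,59 ] 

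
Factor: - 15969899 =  - 11^1* 19^1*43^1*1777^1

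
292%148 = 144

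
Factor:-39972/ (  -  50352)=2^( -2)*1049^ ( - 1)*3331^1 = 3331/4196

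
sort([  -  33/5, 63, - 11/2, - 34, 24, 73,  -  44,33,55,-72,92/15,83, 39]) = [ - 72 , - 44  , - 34,-33/5, - 11/2, 92/15,24, 33, 39,55 , 63,73, 83]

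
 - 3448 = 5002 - 8450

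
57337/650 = 57337/650 = 88.21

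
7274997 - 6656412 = 618585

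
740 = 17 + 723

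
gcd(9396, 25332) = 12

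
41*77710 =3186110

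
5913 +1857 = 7770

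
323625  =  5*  64725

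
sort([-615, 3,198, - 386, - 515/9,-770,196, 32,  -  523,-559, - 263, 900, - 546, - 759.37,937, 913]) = [ - 770, - 759.37, - 615, - 559 , - 546, - 523 ,-386, - 263, - 515/9,3, 32,196,198,900,913, 937 ]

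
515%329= 186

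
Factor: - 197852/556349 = -2^2*83^(  -  1)*6703^( - 1) * 49463^1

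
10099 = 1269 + 8830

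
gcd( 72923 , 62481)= 1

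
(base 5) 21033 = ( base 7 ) 4030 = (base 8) 2561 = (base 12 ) 981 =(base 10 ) 1393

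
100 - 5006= -4906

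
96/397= 96/397  =  0.24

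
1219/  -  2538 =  - 1219/2538 = - 0.48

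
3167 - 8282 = - 5115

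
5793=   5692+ 101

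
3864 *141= 544824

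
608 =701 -93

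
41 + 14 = 55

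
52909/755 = 70  +  59/755 = 70.08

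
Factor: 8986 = 2^1*  4493^1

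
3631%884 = 95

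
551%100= 51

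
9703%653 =561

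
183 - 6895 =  - 6712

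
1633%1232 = 401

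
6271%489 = 403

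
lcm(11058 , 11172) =1083684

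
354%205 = 149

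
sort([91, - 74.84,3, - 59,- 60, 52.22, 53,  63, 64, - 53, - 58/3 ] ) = [ - 74.84,-60, -59,-53, - 58/3, 3, 52.22, 53, 63,64,91]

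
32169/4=8042 + 1/4  =  8042.25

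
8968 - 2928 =6040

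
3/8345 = 3/8345 = 0.00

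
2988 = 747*4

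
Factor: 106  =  2^1*53^1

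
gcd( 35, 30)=5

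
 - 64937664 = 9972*( - 6512 )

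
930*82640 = 76855200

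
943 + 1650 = 2593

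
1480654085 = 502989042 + 977665043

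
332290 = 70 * 4747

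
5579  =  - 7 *( - 797 )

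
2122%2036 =86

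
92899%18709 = 18063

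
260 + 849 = 1109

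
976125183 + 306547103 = 1282672286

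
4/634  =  2/317= 0.01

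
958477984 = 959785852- 1307868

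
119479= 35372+84107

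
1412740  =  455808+956932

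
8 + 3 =11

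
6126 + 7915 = 14041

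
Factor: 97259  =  97259^1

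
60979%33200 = 27779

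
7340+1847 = 9187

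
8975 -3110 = 5865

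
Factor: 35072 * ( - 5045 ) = - 176938240  =  - 2^8*5^1*137^1 * 1009^1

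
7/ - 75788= -1 + 75781/75788 = - 0.00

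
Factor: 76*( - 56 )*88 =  - 2^8  *  7^1*11^1 *19^1 = - 374528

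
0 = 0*34883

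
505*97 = 48985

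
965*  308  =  297220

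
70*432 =30240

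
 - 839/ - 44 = 19  +  3/44 = 19.07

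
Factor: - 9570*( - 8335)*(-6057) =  - 2^1 * 3^3*5^2*11^1*29^1*673^1*1667^1 = - 483142359150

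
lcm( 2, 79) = 158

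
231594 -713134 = - 481540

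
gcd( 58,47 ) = 1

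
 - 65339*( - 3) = 196017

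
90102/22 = 45051/11 = 4095.55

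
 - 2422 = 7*( - 346) 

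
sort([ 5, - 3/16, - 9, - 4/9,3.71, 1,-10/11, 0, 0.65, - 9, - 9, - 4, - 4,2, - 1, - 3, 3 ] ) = [  -  9, - 9,-9 , - 4, - 4, - 3, -1,-10/11, - 4/9, - 3/16,0, 0.65, 1, 2, 3, 3.71,5] 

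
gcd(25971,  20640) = 3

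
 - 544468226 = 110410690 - 654878916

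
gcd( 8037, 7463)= 1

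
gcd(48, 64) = 16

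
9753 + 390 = 10143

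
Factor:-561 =-3^1 *11^1*17^1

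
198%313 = 198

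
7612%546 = 514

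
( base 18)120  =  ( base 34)ak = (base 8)550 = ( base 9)440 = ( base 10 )360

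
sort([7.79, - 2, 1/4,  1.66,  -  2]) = [-2, - 2, 1/4,1.66,7.79]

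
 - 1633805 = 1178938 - 2812743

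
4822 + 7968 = 12790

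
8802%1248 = 66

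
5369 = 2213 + 3156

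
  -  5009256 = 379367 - 5388623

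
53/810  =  53/810 = 0.07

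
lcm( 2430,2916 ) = 14580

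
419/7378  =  419/7378  =  0.06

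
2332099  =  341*6839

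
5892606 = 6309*934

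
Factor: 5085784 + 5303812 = 10389596 = 2^2*7^1*371057^1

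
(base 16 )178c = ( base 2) 1011110001100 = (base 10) 6028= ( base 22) ca0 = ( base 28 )7J8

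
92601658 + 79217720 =171819378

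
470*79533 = 37380510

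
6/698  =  3/349 = 0.01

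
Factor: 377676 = 2^2*3^3*13^1*269^1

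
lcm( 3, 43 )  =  129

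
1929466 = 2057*938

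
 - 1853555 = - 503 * 3685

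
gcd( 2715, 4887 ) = 543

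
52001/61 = 852 + 29/61=852.48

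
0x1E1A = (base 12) 4562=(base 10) 7706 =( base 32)7gq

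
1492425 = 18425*81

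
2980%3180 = 2980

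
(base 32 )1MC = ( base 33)1jo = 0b11011001100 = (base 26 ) 2EO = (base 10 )1740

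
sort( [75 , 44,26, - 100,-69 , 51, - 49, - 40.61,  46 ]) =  [-100, - 69, - 49,-40.61, 26,44,46, 51 , 75]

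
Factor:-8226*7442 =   -  61217892 =- 2^2 * 3^2*61^2*457^1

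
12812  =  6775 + 6037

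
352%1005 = 352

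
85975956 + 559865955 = 645841911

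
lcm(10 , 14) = 70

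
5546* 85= 471410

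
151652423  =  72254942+79397481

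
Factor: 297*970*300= 2^3*3^4*5^3*11^1*97^1 = 86427000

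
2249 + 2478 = 4727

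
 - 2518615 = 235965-2754580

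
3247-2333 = 914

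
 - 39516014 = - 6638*5953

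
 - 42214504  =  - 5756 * 7334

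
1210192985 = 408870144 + 801322841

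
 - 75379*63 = - 4748877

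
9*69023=621207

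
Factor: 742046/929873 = 2^1  *  7^( - 3) * 311^1*1193^1 * 2711^(  -  1)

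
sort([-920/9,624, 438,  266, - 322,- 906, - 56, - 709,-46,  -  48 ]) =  [  -  906,- 709,-322, - 920/9, - 56,-48,-46,  266 , 438, 624]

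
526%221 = 84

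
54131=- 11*( - 4921)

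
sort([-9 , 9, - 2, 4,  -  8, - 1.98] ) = [ - 9, - 8,  -  2, - 1.98,4,  9]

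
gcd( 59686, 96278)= 2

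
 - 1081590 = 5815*( - 186 ) 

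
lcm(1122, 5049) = 10098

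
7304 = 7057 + 247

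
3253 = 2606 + 647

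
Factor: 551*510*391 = 2^1*3^1*5^1 * 17^2*19^1*23^1*29^1 = 109874910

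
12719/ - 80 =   -  159 + 1/80 = -158.99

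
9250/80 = 925/8 = 115.62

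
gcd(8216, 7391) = 1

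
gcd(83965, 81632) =1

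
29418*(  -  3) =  - 88254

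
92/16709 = 92/16709 =0.01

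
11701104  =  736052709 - 724351605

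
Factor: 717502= 2^1*17^1* 47^1 * 449^1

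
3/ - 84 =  -1/28 = -0.04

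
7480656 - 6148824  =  1331832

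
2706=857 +1849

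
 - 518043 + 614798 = 96755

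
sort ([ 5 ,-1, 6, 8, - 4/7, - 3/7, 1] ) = [ - 1,-4/7,-3/7 , 1,5, 6, 8]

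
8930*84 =750120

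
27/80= 27/80 = 0.34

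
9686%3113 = 347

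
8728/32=272 + 3/4= 272.75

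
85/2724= 85/2724 = 0.03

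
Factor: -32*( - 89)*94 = 267712 = 2^6*47^1*89^1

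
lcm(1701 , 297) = 18711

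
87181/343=87181/343 = 254.17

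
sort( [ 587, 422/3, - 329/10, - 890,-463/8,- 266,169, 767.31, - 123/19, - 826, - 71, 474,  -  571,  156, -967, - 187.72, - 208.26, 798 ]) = [ - 967, - 890 , - 826, - 571, - 266 , - 208.26, - 187.72, - 71,-463/8, - 329/10, - 123/19 , 422/3, 156 , 169,  474 , 587,767.31,798]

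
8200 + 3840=12040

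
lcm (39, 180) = 2340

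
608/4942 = 304/2471=0.12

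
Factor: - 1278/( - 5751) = 2/9 =2^1 * 3^ ( - 2 )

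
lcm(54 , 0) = 0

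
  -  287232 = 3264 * ( - 88)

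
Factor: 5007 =3^1* 1669^1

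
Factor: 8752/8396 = 2188/2099 = 2^2 *547^1*2099^( - 1 )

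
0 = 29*0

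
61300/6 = 10216  +  2/3 = 10216.67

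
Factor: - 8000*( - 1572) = 2^8 *3^1 * 5^3*131^1 = 12576000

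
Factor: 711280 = 2^4*5^1 * 17^1 * 523^1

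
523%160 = 43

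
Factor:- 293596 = -2^2  *  29^1*2531^1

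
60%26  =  8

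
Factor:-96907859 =-103^1*940853^1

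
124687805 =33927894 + 90759911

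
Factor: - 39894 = -2^1*3^1*61^1*109^1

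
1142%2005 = 1142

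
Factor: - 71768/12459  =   - 2^3*3^( - 1 )*4153^( - 1)*8971^1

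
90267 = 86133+4134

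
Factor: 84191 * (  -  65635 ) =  - 5^1 * 13127^1*84191^1 = - 5525876285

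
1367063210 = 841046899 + 526016311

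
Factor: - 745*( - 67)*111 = 5540565 = 3^1*5^1*37^1 * 67^1*149^1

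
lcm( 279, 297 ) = 9207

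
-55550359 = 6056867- 61607226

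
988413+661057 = 1649470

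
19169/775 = 19169/775= 24.73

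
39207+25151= 64358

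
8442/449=8442/449 = 18.80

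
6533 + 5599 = 12132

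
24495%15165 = 9330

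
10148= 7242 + 2906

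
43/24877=43/24877=0.00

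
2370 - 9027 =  -6657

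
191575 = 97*1975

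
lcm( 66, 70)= 2310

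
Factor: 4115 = 5^1 * 823^1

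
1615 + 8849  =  10464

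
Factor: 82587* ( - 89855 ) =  - 7420854885 = - 3^1 * 5^1*17971^1*27529^1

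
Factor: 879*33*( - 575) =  - 3^2 * 5^2*11^1*23^1*293^1 = -16679025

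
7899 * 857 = 6769443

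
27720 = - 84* (-330)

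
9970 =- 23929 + 33899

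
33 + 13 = 46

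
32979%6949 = 5183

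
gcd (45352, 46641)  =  1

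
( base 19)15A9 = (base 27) c47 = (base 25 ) e4d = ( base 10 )8863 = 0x229f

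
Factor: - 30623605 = -5^1*37^1*165533^1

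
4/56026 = 2/28013 = 0.00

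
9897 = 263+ 9634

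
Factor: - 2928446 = - 2^1*31^1*149^1*317^1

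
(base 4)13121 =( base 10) 473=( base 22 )lb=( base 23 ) KD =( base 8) 731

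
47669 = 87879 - 40210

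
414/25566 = 69/4261 = 0.02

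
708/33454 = 354/16727 = 0.02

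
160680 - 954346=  - 793666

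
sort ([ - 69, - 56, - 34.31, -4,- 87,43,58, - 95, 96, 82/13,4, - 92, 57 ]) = [  -  95, - 92 , - 87, - 69, - 56 , - 34.31, - 4,4, 82/13, 43,57,58,96 ]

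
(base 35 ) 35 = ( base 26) 46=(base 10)110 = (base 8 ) 156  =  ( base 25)4a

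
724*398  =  288152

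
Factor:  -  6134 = -2^1*3067^1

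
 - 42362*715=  - 30288830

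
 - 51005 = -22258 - 28747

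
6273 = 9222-2949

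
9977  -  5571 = 4406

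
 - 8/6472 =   -  1 + 808/809 = - 0.00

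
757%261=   235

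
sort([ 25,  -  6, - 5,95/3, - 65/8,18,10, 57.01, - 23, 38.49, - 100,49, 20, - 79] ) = [ - 100, - 79, - 23,- 65/8, - 6, - 5, 10, 18, 20,25 , 95/3, 38.49,49,57.01 ]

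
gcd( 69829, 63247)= 1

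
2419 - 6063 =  - 3644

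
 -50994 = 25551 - 76545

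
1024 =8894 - 7870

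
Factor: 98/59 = 2^1*7^2*59^( - 1 ) 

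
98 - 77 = 21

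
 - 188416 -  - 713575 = 525159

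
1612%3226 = 1612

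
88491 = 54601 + 33890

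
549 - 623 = -74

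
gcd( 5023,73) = 1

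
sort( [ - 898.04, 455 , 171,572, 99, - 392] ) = [-898.04,- 392, 99, 171,  455, 572 ] 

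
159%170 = 159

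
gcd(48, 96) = 48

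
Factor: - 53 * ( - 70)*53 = 196630 = 2^1*5^1*7^1 * 53^2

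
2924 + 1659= 4583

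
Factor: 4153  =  4153^1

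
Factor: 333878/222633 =2^1*3^(- 2) * 29^(  -  1 )* 139^1*853^( - 1) * 1201^1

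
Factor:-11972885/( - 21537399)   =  3^( -1 )*5^1 * 13^( - 1) * 617^1*3881^1*552241^( - 1)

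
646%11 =8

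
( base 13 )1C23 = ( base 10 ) 4254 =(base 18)D26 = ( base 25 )6K4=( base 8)10236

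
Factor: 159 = 3^1*53^1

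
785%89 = 73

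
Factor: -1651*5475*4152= - 2^3*3^2*5^2 * 13^1*73^1*127^1*173^1  =  - 37530862200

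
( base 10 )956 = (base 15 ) 43B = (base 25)1D6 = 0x3BC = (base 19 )2c6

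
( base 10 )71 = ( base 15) 4b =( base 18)3H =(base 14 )51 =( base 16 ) 47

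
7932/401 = 19 + 313/401 =19.78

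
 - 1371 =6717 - 8088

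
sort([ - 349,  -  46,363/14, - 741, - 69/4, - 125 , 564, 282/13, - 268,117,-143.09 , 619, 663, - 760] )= [ - 760, - 741, - 349,-268, - 143.09, - 125, - 46, - 69/4,  282/13,363/14,117,564, 619,  663 ] 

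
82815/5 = 16563 = 16563.00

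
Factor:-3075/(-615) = 5 = 5^1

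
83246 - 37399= 45847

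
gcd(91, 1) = 1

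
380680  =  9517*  40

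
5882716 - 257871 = 5624845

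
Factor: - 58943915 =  - 5^1*11788783^1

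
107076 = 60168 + 46908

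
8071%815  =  736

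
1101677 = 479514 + 622163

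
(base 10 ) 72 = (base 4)1020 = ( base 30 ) 2c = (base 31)2a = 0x48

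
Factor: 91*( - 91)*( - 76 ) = 629356= 2^2*7^2*13^2* 19^1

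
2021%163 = 65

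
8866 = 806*11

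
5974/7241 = 5974/7241=0.83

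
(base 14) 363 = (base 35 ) ja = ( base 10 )675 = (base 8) 1243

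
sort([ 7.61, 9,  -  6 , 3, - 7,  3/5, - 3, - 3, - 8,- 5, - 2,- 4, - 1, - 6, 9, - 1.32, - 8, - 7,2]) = [- 8, - 8, - 7, - 7, - 6, - 6, - 5,-4,-3, - 3, - 2,-1.32, - 1, 3/5,2,3, 7.61,9, 9] 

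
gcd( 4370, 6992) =874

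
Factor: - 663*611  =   - 405093 = - 3^1*13^2*17^1*47^1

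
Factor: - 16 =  -2^4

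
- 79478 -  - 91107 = 11629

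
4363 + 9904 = 14267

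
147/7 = 21 = 21.00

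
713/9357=713/9357 = 0.08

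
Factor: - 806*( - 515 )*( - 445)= - 2^1*5^2*13^1*31^1*89^1*103^1 = -184715050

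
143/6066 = 143/6066 = 0.02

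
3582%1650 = 282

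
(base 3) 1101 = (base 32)15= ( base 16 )25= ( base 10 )37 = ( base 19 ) 1i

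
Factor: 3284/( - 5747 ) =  - 4/7  =  - 2^2 * 7^( - 1 )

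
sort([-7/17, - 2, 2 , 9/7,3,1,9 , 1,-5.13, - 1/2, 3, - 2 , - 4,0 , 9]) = [ - 5.13, - 4 , - 2, - 2,-1/2,-7/17, 0,1 , 1, 9/7,  2 , 3 , 3, 9,9]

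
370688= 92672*4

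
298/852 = 149/426 = 0.35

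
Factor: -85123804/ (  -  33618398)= 2^1*11^(  -  3) * 73^( - 1 )*83^1*113^1*  173^( - 1)*2269^1 =42561902/16809199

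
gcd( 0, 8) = 8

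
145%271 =145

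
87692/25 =87692/25 = 3507.68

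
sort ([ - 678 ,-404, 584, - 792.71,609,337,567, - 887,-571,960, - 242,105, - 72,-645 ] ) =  [ - 887,  -  792.71, - 678,  -  645,-571,-404, - 242, - 72,  105,337, 567,584, 609,960] 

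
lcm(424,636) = 1272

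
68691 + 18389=87080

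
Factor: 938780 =2^2*5^1 * 73^1*643^1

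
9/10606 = 9/10606 = 0.00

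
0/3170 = 0 = 0.00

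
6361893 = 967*6579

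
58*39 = 2262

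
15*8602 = 129030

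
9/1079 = 9/1079 = 0.01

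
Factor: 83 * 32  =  2^5*83^1 = 2656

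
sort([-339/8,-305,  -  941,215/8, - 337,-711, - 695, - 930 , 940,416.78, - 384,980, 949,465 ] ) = [ - 941,  -  930, - 711,-695, -384, -337,-305, - 339/8,215/8, 416.78,465 , 940 , 949, 980]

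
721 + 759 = 1480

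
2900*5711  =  16561900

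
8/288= 1/36  =  0.03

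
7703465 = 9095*847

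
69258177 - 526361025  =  -457102848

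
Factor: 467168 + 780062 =2^1*5^1*191^1*653^1 = 1247230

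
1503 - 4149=-2646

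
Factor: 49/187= 7^2 *11^( - 1 )*17^ ( - 1)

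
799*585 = 467415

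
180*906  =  163080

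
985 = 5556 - 4571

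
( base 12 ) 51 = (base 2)111101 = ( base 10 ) 61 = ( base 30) 21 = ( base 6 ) 141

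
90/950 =9/95= 0.09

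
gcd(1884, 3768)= 1884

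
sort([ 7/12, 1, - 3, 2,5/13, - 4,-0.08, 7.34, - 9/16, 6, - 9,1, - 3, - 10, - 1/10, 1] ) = [  -  10, -9, - 4, - 3, - 3,-9/16, - 1/10, - 0.08, 5/13,7/12, 1,  1,1, 2, 6, 7.34 ]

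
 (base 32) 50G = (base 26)7FE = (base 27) 716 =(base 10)5136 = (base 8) 12020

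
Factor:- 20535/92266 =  - 2^ (  -  1)*3^1 * 5^1*  37^2*46133^( - 1)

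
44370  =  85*522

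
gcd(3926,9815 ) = 1963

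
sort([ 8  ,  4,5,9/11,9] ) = [ 9/11 , 4, 5,8,9 ]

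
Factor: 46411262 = 2^1*19^1*41^1*29789^1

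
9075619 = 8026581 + 1049038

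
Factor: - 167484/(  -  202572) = 3^( - 1)*331^( - 1 )*821^1 = 821/993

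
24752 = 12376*2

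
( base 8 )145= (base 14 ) 73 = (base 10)101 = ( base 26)3N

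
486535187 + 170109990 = 656645177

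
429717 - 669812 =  - 240095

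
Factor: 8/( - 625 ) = -2^3*5^( -4 )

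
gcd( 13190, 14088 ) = 2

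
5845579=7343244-1497665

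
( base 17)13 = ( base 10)20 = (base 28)k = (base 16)14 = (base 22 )k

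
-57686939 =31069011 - 88755950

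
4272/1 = 4272 =4272.00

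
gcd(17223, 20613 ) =3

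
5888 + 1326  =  7214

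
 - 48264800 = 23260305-71525105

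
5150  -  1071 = 4079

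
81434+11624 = 93058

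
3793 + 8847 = 12640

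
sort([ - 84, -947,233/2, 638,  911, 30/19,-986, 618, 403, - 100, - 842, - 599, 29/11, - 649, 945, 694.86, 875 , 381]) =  [ - 986,  -  947,-842,-649 , - 599, - 100,  -  84,  30/19 , 29/11,233/2, 381,403, 618, 638,694.86,875 , 911, 945] 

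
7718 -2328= 5390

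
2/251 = 2/251 =0.01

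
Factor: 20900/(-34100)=  -  19^1*31^(-1) = -19/31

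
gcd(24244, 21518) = 58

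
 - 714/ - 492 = 119/82 = 1.45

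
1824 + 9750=11574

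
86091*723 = 62243793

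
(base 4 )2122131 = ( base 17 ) 2038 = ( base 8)23235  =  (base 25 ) fka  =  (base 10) 9885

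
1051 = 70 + 981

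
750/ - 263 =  - 750/263=- 2.85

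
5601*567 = 3175767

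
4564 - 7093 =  - 2529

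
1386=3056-1670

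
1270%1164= 106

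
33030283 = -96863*(-341) 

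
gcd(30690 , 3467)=1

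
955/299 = 955/299 = 3.19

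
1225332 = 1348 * 909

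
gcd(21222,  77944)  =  2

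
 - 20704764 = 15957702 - 36662466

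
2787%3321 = 2787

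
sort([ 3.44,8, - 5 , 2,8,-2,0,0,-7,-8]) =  [ - 8, - 7, - 5, - 2,0,0, 2,3.44,8,8]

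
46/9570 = 23/4785 = 0.00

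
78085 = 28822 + 49263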